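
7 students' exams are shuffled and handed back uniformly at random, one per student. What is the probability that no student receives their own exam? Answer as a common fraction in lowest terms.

103/280

This is the derangement probability: permutations of 7 with no fixed point.
D(7) = 7! · (1 − 1/1! + 1/2! − ··· + (−1)^7/7!) = 1854.
P = 1854/5040 = 103/280.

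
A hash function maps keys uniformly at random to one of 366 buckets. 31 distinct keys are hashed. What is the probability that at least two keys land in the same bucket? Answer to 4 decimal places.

It's easier to compute the probability that all 31 are distinct.
P(all distinct) = 366/366 · 365/366 · ··· · 336/366 ≈ 0.2705.
So the probability of at least one match is 1 − 0.2705 = 0.7295.

0.7295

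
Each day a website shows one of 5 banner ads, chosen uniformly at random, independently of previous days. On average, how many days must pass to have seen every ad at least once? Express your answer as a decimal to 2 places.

11.42

After i distinct types are collected, each trial gives a new one with probability (5−i)/5, so the expected wait for the next new type is 5/(5−i).
E = 5/5 + 5/4 + 5/3 + 5/2 + 5/1 = 137/12 ≈ 11.42.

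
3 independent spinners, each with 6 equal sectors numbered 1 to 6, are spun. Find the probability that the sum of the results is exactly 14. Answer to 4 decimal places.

There are 6^3 = 216 equally likely outcomes.
The number of ordered 3-tuples from {1,…,6} summing to 14 is 15.
P(sum = 14) = 15/216 = 5/72 ≈ 0.0694.

0.0694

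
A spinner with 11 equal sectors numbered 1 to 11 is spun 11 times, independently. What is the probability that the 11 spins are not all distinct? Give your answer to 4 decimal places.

P(all 11 different) = 11/11 · 10/11 · ··· · 1/11 ≈ 0.0001.
P(at least two equal) = 1 − 0.0001 = 0.9999.

0.9999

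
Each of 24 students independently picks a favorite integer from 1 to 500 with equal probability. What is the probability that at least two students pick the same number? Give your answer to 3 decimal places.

0.429

It's easier to compute the probability that all 24 are distinct.
P(all distinct) = 500/500 · 499/500 · ··· · 477/500 ≈ 0.571.
So the probability of at least one match is 1 − 0.571 = 0.429.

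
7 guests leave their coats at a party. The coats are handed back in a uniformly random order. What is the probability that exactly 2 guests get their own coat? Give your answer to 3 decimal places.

0.183

Choose which 2 of the 7 are fixed: C(7,2) = 21 ways.
The remaining 5 must have no fixed point: D(5) = 44.
P = 21·44/5040 = 11/60 ≈ 0.183.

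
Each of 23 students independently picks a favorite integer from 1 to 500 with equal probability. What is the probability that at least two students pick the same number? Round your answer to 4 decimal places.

It's easier to compute the probability that all 23 are distinct.
P(all distinct) = 500/500 · 499/500 · ··· · 478/500 ≈ 0.5982.
So the probability of at least one match is 1 − 0.5982 = 0.4018.

0.4018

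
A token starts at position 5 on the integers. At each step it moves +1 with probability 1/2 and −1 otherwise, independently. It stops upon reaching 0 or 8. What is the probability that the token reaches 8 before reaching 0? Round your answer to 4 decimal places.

With a fair step, P(i) = ½P(i−1) + ½P(i+1) with P(0)=0, P(8)=1 has the linear solution P(i) = i/8.
P(5) = 5/8 ≈ 0.6250.

0.6250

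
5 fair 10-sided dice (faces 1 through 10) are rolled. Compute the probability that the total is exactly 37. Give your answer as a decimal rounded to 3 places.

There are 10^5 = 100000 equally likely outcomes.
The number of ordered 5-tuples from {1,…,10} summing to 37 is 2205.
P(sum = 37) = 2205/100000 = 441/20000 ≈ 0.022.

0.022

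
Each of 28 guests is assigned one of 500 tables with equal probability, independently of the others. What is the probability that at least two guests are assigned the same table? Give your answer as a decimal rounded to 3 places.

It's easier to compute the probability that all 28 are distinct.
P(all distinct) = 500/500 · 499/500 · ··· · 473/500 ≈ 0.463.
So the probability of at least one match is 1 − 0.463 = 0.537.

0.537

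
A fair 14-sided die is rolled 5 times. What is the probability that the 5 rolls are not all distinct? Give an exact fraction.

2657/4802

P(all 5 different) = 14/14 · 13/14 · ··· · 10/14 = 2145/4802.
P(at least two equal) = 1 − 2145/4802 = 2657/4802.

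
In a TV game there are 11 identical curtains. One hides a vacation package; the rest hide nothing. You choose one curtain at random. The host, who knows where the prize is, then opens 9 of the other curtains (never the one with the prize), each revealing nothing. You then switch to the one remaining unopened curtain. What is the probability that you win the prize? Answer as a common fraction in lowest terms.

Your original curtain holds the prize with probability 1/11, so the other 10 collectively hold it with probability 10/11.
The host can always find 9 empty curtains to open, so the reveals don't change that 10/11; it is now spread over the 1 remaining unopened curtain.
P(win by switching) = (10/11) · (1/1) = 10/11.

10/11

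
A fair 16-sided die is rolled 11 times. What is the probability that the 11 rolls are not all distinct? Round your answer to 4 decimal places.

0.9901

P(all 11 different) = 16/16 · 15/16 · ··· · 6/16 ≈ 0.0099.
P(at least two equal) = 1 − 0.0099 = 0.9901.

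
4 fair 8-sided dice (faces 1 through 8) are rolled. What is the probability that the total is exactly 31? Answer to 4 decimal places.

0.0010

There are 8^4 = 4096 equally likely outcomes.
The number of ordered 4-tuples from {1,…,8} summing to 31 is 4.
P(sum = 31) = 4/4096 = 1/1024 ≈ 0.0010.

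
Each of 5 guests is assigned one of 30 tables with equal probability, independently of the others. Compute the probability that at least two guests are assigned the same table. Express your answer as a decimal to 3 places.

0.296

It's easier to compute the probability that all 5 are distinct.
P(all distinct) = 30/30 · 29/30 · ··· · 26/30 ≈ 0.704.
So the probability of at least one match is 1 − 0.704 = 0.296.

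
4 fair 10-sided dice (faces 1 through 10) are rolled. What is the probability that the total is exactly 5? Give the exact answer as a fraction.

There are 10^4 = 10000 equally likely outcomes.
The number of ordered 4-tuples from {1,…,10} summing to 5 is 4.
P(sum = 5) = 4/10000 = 1/2500.

1/2500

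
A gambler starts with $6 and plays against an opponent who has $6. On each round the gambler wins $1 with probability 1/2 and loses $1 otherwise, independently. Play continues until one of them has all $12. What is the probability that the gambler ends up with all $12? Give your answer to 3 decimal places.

With a fair step, P(i) = ½P(i−1) + ½P(i+1) with P(0)=0, P(12)=1 has the linear solution P(i) = i/12.
P(6) = 6/12 = 1/2 ≈ 0.500.

0.500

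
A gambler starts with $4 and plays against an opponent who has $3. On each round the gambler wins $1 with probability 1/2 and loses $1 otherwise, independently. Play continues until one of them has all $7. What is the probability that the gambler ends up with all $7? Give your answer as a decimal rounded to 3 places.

0.571

With a fair step, P(i) = ½P(i−1) + ½P(i+1) with P(0)=0, P(7)=1 has the linear solution P(i) = i/7.
P(4) = 4/7 ≈ 0.571.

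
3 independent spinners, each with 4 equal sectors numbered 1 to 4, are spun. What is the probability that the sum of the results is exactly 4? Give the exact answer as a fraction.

There are 4^3 = 64 equally likely outcomes.
The number of ordered 3-tuples from {1,…,4} summing to 4 is 3.
P(sum = 4) = 3/64.

3/64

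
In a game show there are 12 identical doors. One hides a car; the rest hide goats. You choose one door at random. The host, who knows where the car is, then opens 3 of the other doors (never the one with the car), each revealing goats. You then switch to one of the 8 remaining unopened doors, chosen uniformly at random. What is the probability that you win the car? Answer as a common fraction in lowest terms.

11/96

Your original door holds the car with probability 1/12, so the other 11 collectively hold it with probability 11/12.
The host can always find 3 empty doors to open, so the reveals don't change that 11/12; it is now spread over the 8 remaining unopened doors.
P(win by switching) = (11/12) · (1/8) = 11/96.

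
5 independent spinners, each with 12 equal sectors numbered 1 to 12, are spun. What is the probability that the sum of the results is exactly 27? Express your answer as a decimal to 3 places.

0.040

There are 12^5 = 248832 equally likely outcomes.
The number of ordered 5-tuples from {1,…,12} summing to 27 is 9945.
P(sum = 27) = 9945/248832 = 1105/27648 ≈ 0.040.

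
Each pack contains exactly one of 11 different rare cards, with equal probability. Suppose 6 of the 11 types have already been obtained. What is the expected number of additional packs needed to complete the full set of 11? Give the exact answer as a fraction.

1507/60

Starting from 6 distinct types, each trial gives a new one with probability (11−i)/11 when i types are held, so the wait for the next new type is 11/(11−i).
E = 11/5 + 11/4 + 11/3 + 11/2 + 11/1 = 1507/60.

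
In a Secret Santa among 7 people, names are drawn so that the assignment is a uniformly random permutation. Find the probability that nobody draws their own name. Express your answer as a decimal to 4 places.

0.3679

This is the derangement probability: permutations of 7 with no fixed point.
D(7) = 7! · (1 − 1/1! + 1/2! − ··· + (−1)^7/7!) = 1854.
P = 1854/5040 = 103/280 ≈ 0.3679.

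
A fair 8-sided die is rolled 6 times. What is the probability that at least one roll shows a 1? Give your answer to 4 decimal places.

0.5512

P(no roll shows a 1) = (7/8)^6 ≈ 0.4488.
P(at least one) = 1 − 0.4488 = 0.5512.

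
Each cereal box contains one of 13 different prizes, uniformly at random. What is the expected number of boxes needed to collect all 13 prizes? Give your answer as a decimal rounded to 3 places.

41.342

After i distinct types are collected, each trial gives a new one with probability (13−i)/13, so the expected wait for the next new type is 13/(13−i).
E = 13/13 + 13/12 + 13/11 + 13/10 + 13/9 + 13/8 + 13/7 + 13/6 + 13/5 + 13/4 + 13/3 + 13/2 + 13/1 = 1145993/27720 ≈ 41.342.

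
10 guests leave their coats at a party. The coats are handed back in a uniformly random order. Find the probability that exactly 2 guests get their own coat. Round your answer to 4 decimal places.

0.1839

Choose which 2 of the 10 are fixed: C(10,2) = 45 ways.
The remaining 8 must have no fixed point: D(8) = 14833.
P = 45·14833/3628800 = 2119/11520 ≈ 0.1839.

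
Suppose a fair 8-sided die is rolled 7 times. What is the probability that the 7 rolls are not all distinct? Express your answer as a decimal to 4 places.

0.9808

P(all 7 different) = 8/8 · 7/8 · ··· · 2/8 ≈ 0.0192.
P(at least two equal) = 1 − 0.0192 = 0.9808.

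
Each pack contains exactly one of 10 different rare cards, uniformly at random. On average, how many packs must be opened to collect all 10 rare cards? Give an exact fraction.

7381/252

After i distinct types are collected, each trial gives a new one with probability (10−i)/10, so the expected wait for the next new type is 10/(10−i).
E = 10/10 + 10/9 + 10/8 + 10/7 + 10/6 + 10/5 + 10/4 + 10/3 + 10/2 + 10/1 = 7381/252.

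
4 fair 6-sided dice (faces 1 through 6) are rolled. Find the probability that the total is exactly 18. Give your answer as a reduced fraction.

5/81

There are 6^4 = 1296 equally likely outcomes.
The number of ordered 4-tuples from {1,…,6} summing to 18 is 80.
P(sum = 18) = 80/1296 = 5/81.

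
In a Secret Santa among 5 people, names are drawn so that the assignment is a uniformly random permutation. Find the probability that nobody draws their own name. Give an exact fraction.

11/30

This is the derangement probability: permutations of 5 with no fixed point.
D(5) = 5! · (1 − 1/1! + 1/2! − ··· + (−1)^5/5!) = 44.
P = 44/120 = 11/30.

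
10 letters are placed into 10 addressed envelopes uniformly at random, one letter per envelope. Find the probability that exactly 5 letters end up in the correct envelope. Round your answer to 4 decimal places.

Choose which 5 of the 10 are fixed: C(10,5) = 252 ways.
The remaining 5 must have no fixed point: D(5) = 44.
P = 252·44/3628800 = 11/3600 ≈ 0.0031.

0.0031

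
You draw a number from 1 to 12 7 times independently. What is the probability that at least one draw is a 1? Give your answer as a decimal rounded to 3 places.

P(no draw is a 1) = (11/12)^7 ≈ 0.544.
P(at least one) = 1 − 0.544 = 0.456.

0.456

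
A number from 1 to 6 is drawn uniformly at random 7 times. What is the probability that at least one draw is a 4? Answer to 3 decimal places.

P(no draw is a 4) = (5/6)^7 ≈ 0.279.
P(at least one) = 1 − 0.279 = 0.721.

0.721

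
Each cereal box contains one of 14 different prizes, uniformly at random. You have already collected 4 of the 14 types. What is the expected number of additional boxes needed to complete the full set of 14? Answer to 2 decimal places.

41.01

Starting from 4 distinct types, each trial gives a new one with probability (14−i)/14 when i types are held, so the wait for the next new type is 14/(14−i).
E = 14/10 + 14/9 + 14/8 + 14/7 + 14/6 + 14/5 + 14/4 + 14/3 + 14/2 + 14/1 = 7381/180 ≈ 41.01.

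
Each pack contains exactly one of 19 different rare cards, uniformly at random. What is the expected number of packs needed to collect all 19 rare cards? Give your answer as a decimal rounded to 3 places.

After i distinct types are collected, each trial gives a new one with probability (19−i)/19, so the expected wait for the next new type is 19/(19−i).
E = 19/19 + 19/18 + 19/17 + 19/16 + 19/15 + 19/14 + 19/13 + 19/12 + 19/11 + 19/10 + 19/9 + 19/8 + 19/7 + 19/6 + 19/5 + 19/4 + 19/3 + 19/2 + 19/1 = 275295799/4084080 ≈ 67.407.

67.407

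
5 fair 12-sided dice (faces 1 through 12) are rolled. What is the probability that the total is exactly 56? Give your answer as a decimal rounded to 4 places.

There are 12^5 = 248832 equally likely outcomes.
The number of ordered 5-tuples from {1,…,12} summing to 56 is 70.
P(sum = 56) = 70/248832 = 35/124416 ≈ 0.0003.

0.0003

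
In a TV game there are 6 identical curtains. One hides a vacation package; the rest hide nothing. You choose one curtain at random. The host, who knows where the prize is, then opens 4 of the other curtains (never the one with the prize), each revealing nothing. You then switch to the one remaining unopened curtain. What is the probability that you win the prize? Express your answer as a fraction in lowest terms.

Your original curtain holds the prize with probability 1/6, so the other 5 collectively hold it with probability 5/6.
The host can always find 4 empty curtains to open, so the reveals don't change that 5/6; it is now spread over the 1 remaining unopened curtain.
P(win by switching) = (5/6) · (1/1) = 5/6.

5/6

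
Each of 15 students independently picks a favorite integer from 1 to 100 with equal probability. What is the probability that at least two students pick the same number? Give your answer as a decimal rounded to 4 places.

0.6687

It's easier to compute the probability that all 15 are distinct.
P(all distinct) = 100/100 · 99/100 · ··· · 86/100 ≈ 0.3313.
So the probability of at least one match is 1 − 0.3313 = 0.6687.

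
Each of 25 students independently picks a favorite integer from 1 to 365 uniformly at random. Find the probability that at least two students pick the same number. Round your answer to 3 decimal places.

0.569

It's easier to compute the probability that all 25 are distinct.
P(all distinct) = 365/365 · 364/365 · ··· · 341/365 ≈ 0.431.
So the probability of at least one match is 1 − 0.431 = 0.569.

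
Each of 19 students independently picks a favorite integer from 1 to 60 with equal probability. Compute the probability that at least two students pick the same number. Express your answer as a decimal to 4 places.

It's easier to compute the probability that all 19 are distinct.
P(all distinct) = 60/60 · 59/60 · ··· · 42/60 ≈ 0.0408.
So the probability of at least one match is 1 − 0.0408 = 0.9592.

0.9592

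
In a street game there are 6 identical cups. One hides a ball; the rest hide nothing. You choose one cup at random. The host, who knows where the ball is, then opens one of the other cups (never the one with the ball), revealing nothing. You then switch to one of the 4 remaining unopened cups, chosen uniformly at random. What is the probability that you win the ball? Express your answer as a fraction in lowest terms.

5/24

Your original cup holds the ball with probability 1/6, so the other 5 collectively hold it with probability 5/6.
The host can always find an empty cup to open, so this doesn't change that 5/6; it is now spread over the 4 remaining unopened cups.
P(win by switching) = (5/6) · (1/4) = 5/24.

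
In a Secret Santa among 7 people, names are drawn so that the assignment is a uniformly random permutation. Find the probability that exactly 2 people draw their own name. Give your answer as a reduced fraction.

Choose which 2 of the 7 are fixed: C(7,2) = 21 ways.
The remaining 5 must have no fixed point: D(5) = 44.
P = 21·44/5040 = 11/60.

11/60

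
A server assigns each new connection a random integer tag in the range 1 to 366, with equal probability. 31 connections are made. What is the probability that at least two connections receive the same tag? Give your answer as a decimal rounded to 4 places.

0.7295

It's easier to compute the probability that all 31 are distinct.
P(all distinct) = 366/366 · 365/366 · ··· · 336/366 ≈ 0.2705.
So the probability of at least one match is 1 − 0.2705 = 0.7295.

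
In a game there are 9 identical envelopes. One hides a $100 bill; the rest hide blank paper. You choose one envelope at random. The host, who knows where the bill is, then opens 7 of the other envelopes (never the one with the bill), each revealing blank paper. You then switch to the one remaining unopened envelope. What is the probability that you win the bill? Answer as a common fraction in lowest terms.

8/9

Your original envelope holds the bill with probability 1/9, so the other 8 collectively hold it with probability 8/9.
The host can always find 7 empty envelopes to open, so the reveals don't change that 8/9; it is now spread over the 1 remaining unopened envelope.
P(win by switching) = (8/9) · (1/1) = 8/9.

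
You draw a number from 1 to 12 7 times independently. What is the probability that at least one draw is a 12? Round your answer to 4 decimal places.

P(no draw is a 12) = (11/12)^7 ≈ 0.5439.
P(at least one) = 1 − 0.5439 = 0.4561.

0.4561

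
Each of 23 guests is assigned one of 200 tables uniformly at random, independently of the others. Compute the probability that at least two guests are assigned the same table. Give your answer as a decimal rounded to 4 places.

It's easier to compute the probability that all 23 are distinct.
P(all distinct) = 200/200 · 199/200 · ··· · 178/200 ≈ 0.2684.
So the probability of at least one match is 1 − 0.2684 = 0.7316.

0.7316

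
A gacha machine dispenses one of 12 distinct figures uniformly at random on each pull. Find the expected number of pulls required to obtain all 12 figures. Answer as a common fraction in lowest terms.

86021/2310

After i distinct types are collected, each trial gives a new one with probability (12−i)/12, so the expected wait for the next new type is 12/(12−i).
E = 12/12 + 12/11 + 12/10 + 12/9 + 12/8 + 12/7 + 12/6 + 12/5 + 12/4 + 12/3 + 12/2 + 12/1 = 86021/2310.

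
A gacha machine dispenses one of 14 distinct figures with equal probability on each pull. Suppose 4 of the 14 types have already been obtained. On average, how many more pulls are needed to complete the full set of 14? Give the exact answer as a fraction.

Starting from 4 distinct types, each trial gives a new one with probability (14−i)/14 when i types are held, so the wait for the next new type is 14/(14−i).
E = 14/10 + 14/9 + 14/8 + 14/7 + 14/6 + 14/5 + 14/4 + 14/3 + 14/2 + 14/1 = 7381/180.

7381/180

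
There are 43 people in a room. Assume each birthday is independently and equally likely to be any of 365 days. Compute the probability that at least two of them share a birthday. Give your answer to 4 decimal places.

It's easier to compute the probability that all 43 are distinct.
P(all distinct) = 365/365 · 364/365 · ··· · 323/365 ≈ 0.0761.
So the probability of at least one match is 1 − 0.0761 = 0.9239.

0.9239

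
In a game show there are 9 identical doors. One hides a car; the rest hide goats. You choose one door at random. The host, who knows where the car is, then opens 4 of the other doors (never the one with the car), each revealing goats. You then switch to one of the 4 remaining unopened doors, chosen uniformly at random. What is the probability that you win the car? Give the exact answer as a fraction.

2/9

Your original door holds the car with probability 1/9, so the other 8 collectively hold it with probability 8/9.
The host can always find 4 empty doors to open, so the reveals don't change that 8/9; it is now spread over the 4 remaining unopened doors.
P(win by switching) = (8/9) · (1/4) = 2/9.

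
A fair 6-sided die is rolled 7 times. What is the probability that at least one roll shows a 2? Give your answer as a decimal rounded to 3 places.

P(no roll shows a 2) = (5/6)^7 ≈ 0.279.
P(at least one) = 1 − 0.279 = 0.721.

0.721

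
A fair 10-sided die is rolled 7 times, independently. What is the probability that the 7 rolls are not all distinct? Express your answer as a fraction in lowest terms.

P(all 7 different) = 10/10 · 9/10 · ··· · 4/10 = 189/3125.
P(at least two equal) = 1 − 189/3125 = 2936/3125.

2936/3125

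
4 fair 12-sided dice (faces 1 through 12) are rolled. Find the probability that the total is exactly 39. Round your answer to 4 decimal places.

There are 12^4 = 20736 equally likely outcomes.
The number of ordered 4-tuples from {1,…,12} summing to 39 is 220.
P(sum = 39) = 220/20736 = 55/5184 ≈ 0.0106.

0.0106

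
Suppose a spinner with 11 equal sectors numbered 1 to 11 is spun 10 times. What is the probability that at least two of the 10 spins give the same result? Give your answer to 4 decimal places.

0.9985

P(all 10 different) = 11/11 · 10/11 · ··· · 2/11 ≈ 0.0015.
P(at least two equal) = 1 − 0.0015 = 0.9985.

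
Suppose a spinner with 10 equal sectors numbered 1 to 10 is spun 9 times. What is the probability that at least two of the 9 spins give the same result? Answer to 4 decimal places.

0.9964

P(all 9 different) = 10/10 · 9/10 · ··· · 2/10 ≈ 0.0036.
P(at least two equal) = 1 − 0.0036 = 0.9964.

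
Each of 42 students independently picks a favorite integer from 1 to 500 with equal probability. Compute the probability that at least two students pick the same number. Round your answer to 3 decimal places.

0.830

It's easier to compute the probability that all 42 are distinct.
P(all distinct) = 500/500 · 499/500 · ··· · 459/500 ≈ 0.170.
So the probability of at least one match is 1 − 0.170 = 0.830.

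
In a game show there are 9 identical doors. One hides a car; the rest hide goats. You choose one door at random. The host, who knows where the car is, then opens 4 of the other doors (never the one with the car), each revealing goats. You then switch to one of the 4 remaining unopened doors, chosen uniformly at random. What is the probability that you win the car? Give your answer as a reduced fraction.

2/9

Your original door holds the car with probability 1/9, so the other 8 collectively hold it with probability 8/9.
The host can always find 4 empty doors to open, so the reveals don't change that 8/9; it is now spread over the 4 remaining unopened doors.
P(win by switching) = (8/9) · (1/4) = 2/9.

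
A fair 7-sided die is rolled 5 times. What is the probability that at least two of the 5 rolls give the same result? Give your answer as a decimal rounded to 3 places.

P(all 5 different) = 7/7 · 6/7 · ··· · 3/7 ≈ 0.150.
P(at least two equal) = 1 − 0.150 = 0.850.

0.850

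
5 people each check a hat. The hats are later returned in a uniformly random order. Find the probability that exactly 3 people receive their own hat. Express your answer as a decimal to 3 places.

0.083

Choose which 3 of the 5 are fixed: C(5,3) = 10 ways.
The remaining 2 must have no fixed point: D(2) = 1.
P = 10·1/120 = 1/12 ≈ 0.083.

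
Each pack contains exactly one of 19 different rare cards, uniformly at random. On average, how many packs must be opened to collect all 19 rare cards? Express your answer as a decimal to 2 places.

After i distinct types are collected, each trial gives a new one with probability (19−i)/19, so the expected wait for the next new type is 19/(19−i).
E = 19/19 + 19/18 + 19/17 + 19/16 + 19/15 + 19/14 + 19/13 + 19/12 + 19/11 + 19/10 + 19/9 + 19/8 + 19/7 + 19/6 + 19/5 + 19/4 + 19/3 + 19/2 + 19/1 = 275295799/4084080 ≈ 67.41.

67.41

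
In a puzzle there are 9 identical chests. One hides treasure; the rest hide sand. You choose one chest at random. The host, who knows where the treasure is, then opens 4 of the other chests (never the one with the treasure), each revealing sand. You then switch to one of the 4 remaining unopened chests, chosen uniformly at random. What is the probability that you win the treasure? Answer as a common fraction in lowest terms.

Your original chest holds the treasure with probability 1/9, so the other 8 collectively hold it with probability 8/9.
The host can always find 4 empty chests to open, so the reveals don't change that 8/9; it is now spread over the 4 remaining unopened chests.
P(win by switching) = (8/9) · (1/4) = 2/9.

2/9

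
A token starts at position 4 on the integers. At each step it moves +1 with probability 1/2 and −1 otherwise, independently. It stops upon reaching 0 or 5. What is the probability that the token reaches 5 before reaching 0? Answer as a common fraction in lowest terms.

With a fair step, P(i) = ½P(i−1) + ½P(i+1) with P(0)=0, P(5)=1 has the linear solution P(i) = i/5.
P(4) = 4/5.

4/5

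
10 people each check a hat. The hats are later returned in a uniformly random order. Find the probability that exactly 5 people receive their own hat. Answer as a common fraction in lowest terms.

Choose which 5 of the 10 are fixed: C(10,5) = 252 ways.
The remaining 5 must have no fixed point: D(5) = 44.
P = 252·44/3628800 = 11/3600.

11/3600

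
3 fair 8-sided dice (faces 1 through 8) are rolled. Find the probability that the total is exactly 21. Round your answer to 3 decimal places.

0.020

There are 8^3 = 512 equally likely outcomes.
The number of ordered 3-tuples from {1,…,8} summing to 21 is 10.
P(sum = 21) = 10/512 = 5/256 ≈ 0.020.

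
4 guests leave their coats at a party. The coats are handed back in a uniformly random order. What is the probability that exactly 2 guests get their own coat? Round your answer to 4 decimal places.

Choose which 2 of the 4 are fixed: C(4,2) = 6 ways.
The remaining 2 must have no fixed point: D(2) = 1.
P = 6·1/24 = 1/4 ≈ 0.2500.

0.2500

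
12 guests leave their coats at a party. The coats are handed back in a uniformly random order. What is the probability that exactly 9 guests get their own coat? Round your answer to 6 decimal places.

Choose which 9 of the 12 are fixed: C(12,9) = 220 ways.
The remaining 3 must have no fixed point: D(3) = 2.
P = 220·2/479001600 = 1/1088640 ≈ 0.000001.

0.000001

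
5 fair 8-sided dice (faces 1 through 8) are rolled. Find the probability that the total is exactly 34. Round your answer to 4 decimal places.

There are 8^5 = 32768 equally likely outcomes.
The number of ordered 5-tuples from {1,…,8} summing to 34 is 210.
P(sum = 34) = 210/32768 = 105/16384 ≈ 0.0064.

0.0064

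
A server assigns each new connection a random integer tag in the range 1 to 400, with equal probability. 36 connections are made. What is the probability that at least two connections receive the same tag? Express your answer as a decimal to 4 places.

It's easier to compute the probability that all 36 are distinct.
P(all distinct) = 400/400 · 399/400 · ··· · 365/400 ≈ 0.1972.
So the probability of at least one match is 1 − 0.1972 = 0.8028.

0.8028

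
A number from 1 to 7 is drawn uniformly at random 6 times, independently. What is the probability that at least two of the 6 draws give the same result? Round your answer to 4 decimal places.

0.9572

P(all 6 different) = 7/7 · 6/7 · ··· · 2/7 ≈ 0.0428.
P(at least two equal) = 1 − 0.0428 = 0.9572.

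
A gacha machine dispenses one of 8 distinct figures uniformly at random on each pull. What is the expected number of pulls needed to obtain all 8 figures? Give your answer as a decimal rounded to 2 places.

21.74

After i distinct types are collected, each trial gives a new one with probability (8−i)/8, so the expected wait for the next new type is 8/(8−i).
E = 8/8 + 8/7 + 8/6 + 8/5 + 8/4 + 8/3 + 8/2 + 8/1 = 761/35 ≈ 21.74.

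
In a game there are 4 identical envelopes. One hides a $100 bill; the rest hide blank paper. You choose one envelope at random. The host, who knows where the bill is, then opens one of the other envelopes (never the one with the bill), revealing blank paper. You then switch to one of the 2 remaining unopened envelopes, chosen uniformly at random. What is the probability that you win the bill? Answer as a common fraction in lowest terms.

3/8

Your original envelope holds the bill with probability 1/4, so the other 3 collectively hold it with probability 3/4.
The host can always find an empty envelope to open, so this doesn't change that 3/4; it is now spread over the 2 remaining unopened envelopes.
P(win by switching) = (3/4) · (1/2) = 3/8.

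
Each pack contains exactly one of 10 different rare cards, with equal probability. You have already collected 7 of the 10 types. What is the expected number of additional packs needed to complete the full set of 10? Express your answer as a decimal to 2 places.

Starting from 7 distinct types, each trial gives a new one with probability (10−i)/10 when i types are held, so the wait for the next new type is 10/(10−i).
E = 10/3 + 10/2 + 10/1 = 55/3 ≈ 18.33.

18.33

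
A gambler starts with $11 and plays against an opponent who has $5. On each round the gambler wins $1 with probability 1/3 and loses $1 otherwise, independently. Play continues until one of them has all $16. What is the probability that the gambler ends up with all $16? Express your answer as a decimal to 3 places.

Let r = q/p = (2/3)/(1/3) = 2. The recurrence P(i) = p·P(i+1) + q·P(i−1) with P(0)=0, P(16)=1 gives P(i) = (1 − r^i)/(1 − r^16).
P(11) = (1 − (2)^11) / (1 − (2)^16) = 2047/65535 ≈ 0.031.

0.031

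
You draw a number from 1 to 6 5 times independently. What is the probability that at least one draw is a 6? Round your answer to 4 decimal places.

0.5981

P(no draw is a 6) = (5/6)^5 ≈ 0.4019.
P(at least one) = 1 − 0.4019 = 0.5981.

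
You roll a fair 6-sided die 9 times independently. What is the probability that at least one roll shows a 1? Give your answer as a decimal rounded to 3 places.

P(no roll shows a 1) = (5/6)^9 ≈ 0.194.
P(at least one) = 1 − 0.194 = 0.806.

0.806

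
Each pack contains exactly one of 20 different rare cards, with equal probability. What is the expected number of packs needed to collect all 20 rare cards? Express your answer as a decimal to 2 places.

71.95

After i distinct types are collected, each trial gives a new one with probability (20−i)/20, so the expected wait for the next new type is 20/(20−i).
E = 20/20 + 20/19 + 20/18 + 20/17 + 20/16 + 20/15 + 20/14 + 20/13 + 20/12 + 20/11 + 20/10 + 20/9 + 20/8 + 20/7 + 20/6 + 20/5 + 20/4 + 20/3 + 20/2 + 20/1 = 279175675/3879876 ≈ 71.95.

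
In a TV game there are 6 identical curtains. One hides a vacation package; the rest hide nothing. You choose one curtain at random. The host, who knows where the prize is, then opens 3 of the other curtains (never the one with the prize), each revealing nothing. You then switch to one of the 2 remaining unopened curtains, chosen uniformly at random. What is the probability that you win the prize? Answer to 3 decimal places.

0.417

Your original curtain holds the prize with probability 1/6, so the other 5 collectively hold it with probability 5/6.
The host can always find 3 empty curtains to open, so the reveals don't change that 5/6; it is now spread over the 2 remaining unopened curtains.
P(win by switching) = (5/6) · (1/2) = 5/12 ≈ 0.417.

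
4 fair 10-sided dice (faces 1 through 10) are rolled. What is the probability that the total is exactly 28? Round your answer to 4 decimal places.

There are 10^4 = 10000 equally likely outcomes.
The number of ordered 4-tuples from {1,…,10} summing to 28 is 415.
P(sum = 28) = 415/10000 = 83/2000 ≈ 0.0415.

0.0415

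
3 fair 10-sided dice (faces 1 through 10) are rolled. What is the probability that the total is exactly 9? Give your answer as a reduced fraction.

7/250

There are 10^3 = 1000 equally likely outcomes.
The number of ordered 3-tuples from {1,…,10} summing to 9 is 28.
P(sum = 9) = 28/1000 = 7/250.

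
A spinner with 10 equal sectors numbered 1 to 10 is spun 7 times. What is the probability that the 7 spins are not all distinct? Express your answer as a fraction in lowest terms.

P(all 7 different) = 10/10 · 9/10 · ··· · 4/10 = 189/3125.
P(at least two equal) = 1 − 189/3125 = 2936/3125.

2936/3125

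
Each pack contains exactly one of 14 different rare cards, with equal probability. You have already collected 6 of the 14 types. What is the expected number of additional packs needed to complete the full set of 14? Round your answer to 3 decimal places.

Starting from 6 distinct types, each trial gives a new one with probability (14−i)/14 when i types are held, so the wait for the next new type is 14/(14−i).
E = 14/8 + 14/7 + 14/6 + 14/5 + 14/4 + 14/3 + 14/2 + 14/1 = 761/20 ≈ 38.050.

38.050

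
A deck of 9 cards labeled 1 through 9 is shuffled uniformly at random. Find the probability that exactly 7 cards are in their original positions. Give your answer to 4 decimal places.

0.0001

Choose which 7 of the 9 are fixed: C(9,7) = 36 ways.
The remaining 2 must have no fixed point: D(2) = 1.
P = 36·1/362880 = 1/10080 ≈ 0.0001.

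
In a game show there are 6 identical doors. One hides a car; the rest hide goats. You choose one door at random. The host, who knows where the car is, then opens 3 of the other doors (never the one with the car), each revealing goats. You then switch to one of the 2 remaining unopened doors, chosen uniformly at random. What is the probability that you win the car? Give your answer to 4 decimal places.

Your original door holds the car with probability 1/6, so the other 5 collectively hold it with probability 5/6.
The host can always find 3 empty doors to open, so the reveals don't change that 5/6; it is now spread over the 2 remaining unopened doors.
P(win by switching) = (5/6) · (1/2) = 5/12 ≈ 0.4167.

0.4167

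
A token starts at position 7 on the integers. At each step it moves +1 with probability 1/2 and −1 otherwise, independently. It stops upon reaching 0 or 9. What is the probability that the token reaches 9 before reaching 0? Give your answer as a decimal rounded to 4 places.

0.7778

With a fair step, P(i) = ½P(i−1) + ½P(i+1) with P(0)=0, P(9)=1 has the linear solution P(i) = i/9.
P(7) = 7/9 ≈ 0.7778.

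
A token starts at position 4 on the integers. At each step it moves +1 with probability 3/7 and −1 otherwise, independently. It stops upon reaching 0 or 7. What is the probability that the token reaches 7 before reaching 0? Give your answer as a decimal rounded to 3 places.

Let r = q/p = (4/7)/(3/7) = 4/3. The recurrence P(i) = p·P(i+1) + q·P(i−1) with P(0)=0, P(7)=1 gives P(i) = (1 − r^i)/(1 − r^7).
P(4) = (1 − (4/3)^4) / (1 − (4/3)^7) = 4725/14197 ≈ 0.333.

0.333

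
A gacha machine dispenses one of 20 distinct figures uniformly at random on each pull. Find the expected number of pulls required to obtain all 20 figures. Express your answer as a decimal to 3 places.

71.955

After i distinct types are collected, each trial gives a new one with probability (20−i)/20, so the expected wait for the next new type is 20/(20−i).
E = 20/20 + 20/19 + 20/18 + 20/17 + 20/16 + 20/15 + 20/14 + 20/13 + 20/12 + 20/11 + 20/10 + 20/9 + 20/8 + 20/7 + 20/6 + 20/5 + 20/4 + 20/3 + 20/2 + 20/1 = 279175675/3879876 ≈ 71.955.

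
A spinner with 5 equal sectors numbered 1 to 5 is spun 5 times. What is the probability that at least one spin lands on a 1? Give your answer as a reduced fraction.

2101/3125

P(no spin lands on a 1) = (4/5)^5 = 1024/3125.
P(at least one) = 1 − 1024/3125 = 2101/3125.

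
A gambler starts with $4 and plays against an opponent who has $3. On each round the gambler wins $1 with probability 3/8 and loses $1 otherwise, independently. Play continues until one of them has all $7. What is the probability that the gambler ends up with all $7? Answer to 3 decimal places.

0.193

Let r = q/p = (5/8)/(3/8) = 5/3. The recurrence P(i) = p·P(i+1) + q·P(i−1) with P(0)=0, P(7)=1 gives P(i) = (1 − r^i)/(1 − r^7).
P(4) = (1 − (5/3)^4) / (1 − (5/3)^7) = 7344/37969 ≈ 0.193.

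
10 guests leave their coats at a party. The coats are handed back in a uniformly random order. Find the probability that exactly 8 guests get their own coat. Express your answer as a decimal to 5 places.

Choose which 8 of the 10 are fixed: C(10,8) = 45 ways.
The remaining 2 must have no fixed point: D(2) = 1.
P = 45·1/3628800 = 1/80640 ≈ 0.00001.

0.00001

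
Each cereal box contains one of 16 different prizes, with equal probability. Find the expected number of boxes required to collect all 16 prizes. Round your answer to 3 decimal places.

54.092

After i distinct types are collected, each trial gives a new one with probability (16−i)/16, so the expected wait for the next new type is 16/(16−i).
E = 16/16 + 16/15 + 16/14 + 16/13 + 16/12 + 16/11 + 16/10 + 16/9 + 16/8 + 16/7 + 16/6 + 16/5 + 16/4 + 16/3 + 16/2 + 16/1 = 2436559/45045 ≈ 54.092.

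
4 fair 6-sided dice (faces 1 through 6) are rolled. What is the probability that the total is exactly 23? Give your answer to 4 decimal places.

0.0031

There are 6^4 = 1296 equally likely outcomes.
The number of ordered 4-tuples from {1,…,6} summing to 23 is 4.
P(sum = 23) = 4/1296 = 1/324 ≈ 0.0031.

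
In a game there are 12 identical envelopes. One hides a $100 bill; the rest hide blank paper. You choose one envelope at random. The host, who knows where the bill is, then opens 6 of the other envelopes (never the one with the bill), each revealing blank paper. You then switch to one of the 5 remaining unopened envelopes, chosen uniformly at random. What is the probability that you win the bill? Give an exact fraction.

Your original envelope holds the bill with probability 1/12, so the other 11 collectively hold it with probability 11/12.
The host can always find 6 empty envelopes to open, so the reveals don't change that 11/12; it is now spread over the 5 remaining unopened envelopes.
P(win by switching) = (11/12) · (1/5) = 11/60.

11/60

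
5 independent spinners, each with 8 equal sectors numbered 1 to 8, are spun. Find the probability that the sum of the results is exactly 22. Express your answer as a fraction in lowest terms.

615/8192

There are 8^5 = 32768 equally likely outcomes.
The number of ordered 5-tuples from {1,…,8} summing to 22 is 2460.
P(sum = 22) = 2460/32768 = 615/8192.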